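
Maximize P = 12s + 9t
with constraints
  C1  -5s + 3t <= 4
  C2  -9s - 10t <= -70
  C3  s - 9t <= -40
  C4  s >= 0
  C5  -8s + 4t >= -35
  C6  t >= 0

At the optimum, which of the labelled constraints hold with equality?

Vertices and P = 12s + 9t:
  (170/77, 386/77) → P = 5514/77
  (121/4, 207/4) → P = 3315/4
  (230/91, 430/91) → P = 510/7
  (475/68, 355/68) → P = 8895/68

The maximum is at (121/4, 207/4). Substituting into each constraint, equality holds for C1 and C5; the remaining constraints have slack.

C1 and C5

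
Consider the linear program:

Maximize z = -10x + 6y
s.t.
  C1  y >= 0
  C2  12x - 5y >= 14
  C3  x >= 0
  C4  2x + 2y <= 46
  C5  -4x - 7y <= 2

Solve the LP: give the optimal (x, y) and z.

x = 129/17, y = 262/17, maximum z = 282/17

Corner points and z = -10x + 6y:
  (7/6, 0) → z = -35/3
  (23, 0) → z = -230
  (129/17, 262/17) → z = 282/17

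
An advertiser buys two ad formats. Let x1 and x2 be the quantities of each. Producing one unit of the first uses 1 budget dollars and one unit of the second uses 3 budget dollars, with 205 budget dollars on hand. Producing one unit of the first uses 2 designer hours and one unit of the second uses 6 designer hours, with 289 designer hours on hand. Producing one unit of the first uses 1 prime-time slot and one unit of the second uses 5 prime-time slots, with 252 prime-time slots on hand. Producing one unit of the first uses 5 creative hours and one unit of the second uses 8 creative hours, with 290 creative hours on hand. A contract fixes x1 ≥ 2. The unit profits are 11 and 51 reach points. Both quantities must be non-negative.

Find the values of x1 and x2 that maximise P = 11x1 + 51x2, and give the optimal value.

x1 = 2, x2 = 35, maximum P = 1807

Vertices and P = 11x1 + 51x2:
  (58, 0) → P = 638
  (2, 0) → P = 22
  (2, 35) → P = 1807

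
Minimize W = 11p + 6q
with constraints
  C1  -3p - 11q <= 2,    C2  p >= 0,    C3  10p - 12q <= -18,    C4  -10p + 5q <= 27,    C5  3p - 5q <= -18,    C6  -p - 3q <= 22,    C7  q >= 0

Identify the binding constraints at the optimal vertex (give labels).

Extreme points and W = 11p + 6q:
  (0, 27/5) → W = 162/5
  (0, 18/5) → W = 108/5
  (9, 9) → W = 153
The feasible region is unbounded (it extends along (6, 5), (1, 2)), but W strictly increases along every unbounded feasible direction, so there is no improving ray and the minimum is attained at a vertex.

The minimum is at (0, 18/5). Substituting into each constraint, equality holds for C2 and C5; the remaining constraints have slack.

C2 and C5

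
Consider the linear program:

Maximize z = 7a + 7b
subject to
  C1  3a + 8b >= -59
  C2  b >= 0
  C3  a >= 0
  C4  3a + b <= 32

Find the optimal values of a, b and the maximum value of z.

Extreme points and z = 7a + 7b:
  (0, 0) → z = 0
  (32/3, 0) → z = 224/3
  (0, 32) → z = 224

The binding constraints are a = 0 and 3a + b = 32.
Solving simultaneously gives a = 0, b = 32.

a = 0, b = 32, maximum z = 224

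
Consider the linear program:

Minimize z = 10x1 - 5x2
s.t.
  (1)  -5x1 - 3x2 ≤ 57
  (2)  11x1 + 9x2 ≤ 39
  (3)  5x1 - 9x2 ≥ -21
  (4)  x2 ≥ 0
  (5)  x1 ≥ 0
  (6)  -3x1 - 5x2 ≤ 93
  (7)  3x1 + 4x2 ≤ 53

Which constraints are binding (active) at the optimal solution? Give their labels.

(3) and (5)

Corner points and z = 10x1 - 5x2:
  (9/8, 71/24) → z = -85/24
  (39/11, 0) → z = 390/11
  (0, 7/3) → z = -35/3
  (0, 0) → z = 0

The minimum is at (0, 7/3). Substituting into each constraint, equality holds for (3) and (5); the remaining constraints have slack.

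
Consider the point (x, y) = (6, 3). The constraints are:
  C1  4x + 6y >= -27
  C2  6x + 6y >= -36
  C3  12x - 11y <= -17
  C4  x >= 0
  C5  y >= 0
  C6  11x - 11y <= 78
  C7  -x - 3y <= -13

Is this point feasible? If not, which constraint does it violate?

Constraint C3: 12x - 11y = 39, which is not ≤ -17. All other constraints are satisfied.

not feasible — violates C3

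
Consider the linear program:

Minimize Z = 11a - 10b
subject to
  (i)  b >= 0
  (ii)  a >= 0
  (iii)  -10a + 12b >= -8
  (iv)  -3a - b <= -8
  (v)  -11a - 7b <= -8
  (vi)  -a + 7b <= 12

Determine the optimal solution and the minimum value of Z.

Corner points and Z = 11a - 10b:
  (52/23, 28/23) → Z = 292/23
  (100/29, 64/29) → Z = 460/29
  (2, 2) → Z = 2

The binding constraints are -3a - b = -8 and -a + 7b = 12.
Solving simultaneously gives a = 2, b = 2.

a = 2, b = 2, minimum Z = 2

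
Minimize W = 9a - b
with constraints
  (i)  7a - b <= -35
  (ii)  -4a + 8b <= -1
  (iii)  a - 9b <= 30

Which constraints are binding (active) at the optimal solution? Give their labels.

(ii) and (iii)

Extreme points and W = 9a - b:
  (-281/52, -147/52) → W = -1191/26
  (-345/62, -245/62) → W = -1430/31
  (-33/4, -17/4) → W = -70

The minimum is at (-33/4, -17/4). Substituting into each constraint, equality holds for (ii) and (iii); the remaining constraints have slack.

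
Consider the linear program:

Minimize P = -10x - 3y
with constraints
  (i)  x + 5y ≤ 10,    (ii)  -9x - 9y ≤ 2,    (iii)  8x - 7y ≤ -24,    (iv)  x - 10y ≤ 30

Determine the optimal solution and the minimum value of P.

x = -50/47, y = 104/47, minimum P = 4

Vertices and P = -10x - 3y:
  (-25/9, 23/9) → P = 181/9
  (-50/47, 104/47) → P = 4
  (-46/27, 40/27) → P = 340/27

At the optimal vertex, x + 5y = 10 and 8x - 7y = -24.
Solving simultaneously gives x = -50/47, y = 104/47.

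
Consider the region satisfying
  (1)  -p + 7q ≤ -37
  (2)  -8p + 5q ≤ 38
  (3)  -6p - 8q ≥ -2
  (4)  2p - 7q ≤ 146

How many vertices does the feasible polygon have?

The feasible vertices (each the meet of two boundaries and inside every other half-plane) are:
  (-451/51, -334/51)
  (31/5, -22/5)
  (-498/23, -622/23)
  (591/29, -436/29)

4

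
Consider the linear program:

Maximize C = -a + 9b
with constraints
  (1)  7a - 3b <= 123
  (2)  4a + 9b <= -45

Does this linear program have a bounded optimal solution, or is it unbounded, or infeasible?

From the feasible point (324/25, -269/25), moving in the direction (-9, 4) keeps every constraint satisfied while C increases without bound.

unbounded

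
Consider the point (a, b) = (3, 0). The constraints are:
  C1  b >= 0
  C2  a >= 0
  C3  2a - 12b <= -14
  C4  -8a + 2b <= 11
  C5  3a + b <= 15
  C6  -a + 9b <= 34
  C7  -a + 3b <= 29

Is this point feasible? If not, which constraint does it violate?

Constraint C3: 2a - 12b = 6, which is not ≤ -14. All other constraints are satisfied.

not feasible — violates C3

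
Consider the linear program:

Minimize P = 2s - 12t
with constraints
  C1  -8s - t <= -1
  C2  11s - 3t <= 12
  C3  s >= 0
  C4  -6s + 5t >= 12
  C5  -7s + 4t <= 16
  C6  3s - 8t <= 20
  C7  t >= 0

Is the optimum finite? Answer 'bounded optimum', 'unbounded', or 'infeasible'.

Vertices and P = 2s - 12t:
  (96/37, 204/37) → P = -2256/37
  (96/23, 260/23) → P = -2928/23
  (0, 12/5) → P = -144/5
  (0, 4) → P = -48
The feasible region has finitely many vertices and no improving ray; the minimum is -2928/23 at (96/23, 260/23).

bounded optimum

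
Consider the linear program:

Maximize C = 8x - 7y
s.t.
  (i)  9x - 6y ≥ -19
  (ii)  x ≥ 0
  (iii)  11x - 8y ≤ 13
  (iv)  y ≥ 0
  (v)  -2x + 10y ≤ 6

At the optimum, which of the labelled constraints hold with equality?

(iii) and (iv)

Extreme points and C = 8x - 7y:
  (0, 0) → C = 0
  (0, 3/5) → C = -21/5
  (13/11, 0) → C = 104/11
  (89/47, 46/47) → C = 390/47

The maximum is at (13/11, 0). Substituting into each constraint, equality holds for (iii) and (iv); the remaining constraints have slack.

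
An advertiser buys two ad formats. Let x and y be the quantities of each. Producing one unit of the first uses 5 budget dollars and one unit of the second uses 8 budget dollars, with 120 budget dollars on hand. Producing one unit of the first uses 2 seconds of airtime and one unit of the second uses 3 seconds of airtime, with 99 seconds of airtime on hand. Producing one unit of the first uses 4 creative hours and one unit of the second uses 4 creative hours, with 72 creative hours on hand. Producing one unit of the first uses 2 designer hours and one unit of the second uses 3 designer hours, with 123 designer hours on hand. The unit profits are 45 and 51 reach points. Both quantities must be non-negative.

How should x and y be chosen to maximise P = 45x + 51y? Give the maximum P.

Corner points and P = 45x + 51y:
  (0, 0) → P = 0
  (0, 15) → P = 765
  (18, 0) → P = 810
  (8, 10) → P = 870

At the optimal vertex, 5x + 8y = 120 and 4x + 4y = 72.
Solving simultaneously gives x = 8, y = 10.

x = 8, y = 10, maximum P = 870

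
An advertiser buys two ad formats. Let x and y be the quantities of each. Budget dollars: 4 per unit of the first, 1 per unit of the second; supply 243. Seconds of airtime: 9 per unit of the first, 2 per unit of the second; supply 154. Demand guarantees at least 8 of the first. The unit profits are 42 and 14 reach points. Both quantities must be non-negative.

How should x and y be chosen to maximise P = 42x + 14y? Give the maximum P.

The optimum lies where 9x + 2y = 154 and x = 8.
Solving simultaneously gives x = 8, y = 41.

x = 8, y = 41, maximum P = 910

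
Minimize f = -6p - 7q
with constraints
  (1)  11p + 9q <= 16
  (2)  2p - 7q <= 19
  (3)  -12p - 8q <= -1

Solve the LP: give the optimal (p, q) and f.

Feasible corners and f = -6p - 7q:
  (283/95, -177/95) → f = -459/95
  (-119/20, 181/20) → f = -553/20
  (159/100, -113/50) → f = 157/25

p = -119/20, q = 181/20, minimum f = -553/20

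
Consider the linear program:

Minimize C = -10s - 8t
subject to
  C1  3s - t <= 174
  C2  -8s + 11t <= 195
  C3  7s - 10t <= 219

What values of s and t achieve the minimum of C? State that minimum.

s = 2109/25, t = 1977/25, minimum C = -36906/25

Vertices and C = -10s - 8t:
  (2109/25, 1977/25) → C = -36906/25
  (1521/23, 561/23) → C = -19698/23
  (-1453, -1039) → C = 22842

The binding constraints are 3s - t = 174 and -8s + 11t = 195.
Solving simultaneously gives s = 2109/25, t = 1977/25.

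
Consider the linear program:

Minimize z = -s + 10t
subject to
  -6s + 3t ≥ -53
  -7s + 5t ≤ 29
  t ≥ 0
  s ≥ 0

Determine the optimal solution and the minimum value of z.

s = 53/6, t = 0, minimum z = -53/6

Extreme points and z = -s + 10t:
  (352/9, 545/9) → z = 5098/9
  (53/6, 0) → z = -53/6
  (0, 29/5) → z = 58
  (0, 0) → z = 0

At the optimal vertex, -6s + 3t = -53 and t = 0.
Solving simultaneously gives s = 53/6, t = 0.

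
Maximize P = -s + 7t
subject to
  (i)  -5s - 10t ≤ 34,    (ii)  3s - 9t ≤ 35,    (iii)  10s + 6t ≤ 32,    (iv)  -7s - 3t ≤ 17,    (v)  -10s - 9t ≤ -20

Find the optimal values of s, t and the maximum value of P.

Vertices and P = -s + 7t:
  (83/18, -127/54) → P = -569/27
  (55/13, -290/117) → P = -2525/117
  (-33/2, 197/6) → P = 739/3
  (-71/11, 310/33) → P = 2383/33

The optimum lies where 10s + 6t = 32 and -7s - 3t = 17.
Solving simultaneously gives s = -33/2, t = 197/6.

s = -33/2, t = 197/6, maximum P = 739/3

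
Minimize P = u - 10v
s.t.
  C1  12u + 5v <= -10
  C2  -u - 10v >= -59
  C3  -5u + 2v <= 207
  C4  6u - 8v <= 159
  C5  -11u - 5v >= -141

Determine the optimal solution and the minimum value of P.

u = -488/13, v = 251/26, minimum P = -1743/13

The optimum lies where -u - 10v = -59 and -5u + 2v = 207.
Solving simultaneously gives u = -488/13, v = 251/26.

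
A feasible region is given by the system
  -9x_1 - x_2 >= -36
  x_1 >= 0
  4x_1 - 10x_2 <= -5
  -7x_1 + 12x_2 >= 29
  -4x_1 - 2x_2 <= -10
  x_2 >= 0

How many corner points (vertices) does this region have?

Pairwise boundary intersections that survive every other constraint:
  (0, 36)
  (403/115, 513/115)
  (0, 5)
  (1, 3)

4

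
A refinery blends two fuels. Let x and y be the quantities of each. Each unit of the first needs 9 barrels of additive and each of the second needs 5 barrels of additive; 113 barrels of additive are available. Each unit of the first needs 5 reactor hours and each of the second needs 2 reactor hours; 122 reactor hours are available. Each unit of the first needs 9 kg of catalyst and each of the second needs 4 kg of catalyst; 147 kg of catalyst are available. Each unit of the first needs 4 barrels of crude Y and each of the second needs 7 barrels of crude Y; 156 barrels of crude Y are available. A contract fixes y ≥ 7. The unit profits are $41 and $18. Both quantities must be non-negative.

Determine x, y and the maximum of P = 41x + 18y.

Extreme points and P = 41x + 18y:
  (0, 156/7) → P = 2808/7
  (0, 7) → P = 126
  (11/43, 952/43) → P = 409
  (26/3, 7) → P = 1444/3

At the optimal vertex, 9x + 5y = 113 and y = 7.
Solving simultaneously gives x = 26/3, y = 7.

x = 26/3, y = 7, maximum P = 1444/3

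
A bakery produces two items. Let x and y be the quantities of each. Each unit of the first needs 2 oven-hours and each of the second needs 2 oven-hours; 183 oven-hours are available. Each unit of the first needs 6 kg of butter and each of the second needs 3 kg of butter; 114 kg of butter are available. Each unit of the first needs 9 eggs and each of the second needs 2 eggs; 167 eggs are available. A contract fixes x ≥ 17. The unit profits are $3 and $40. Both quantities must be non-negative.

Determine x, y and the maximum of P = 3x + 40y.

x = 17, y = 4, maximum P = 211

Vertices and P = 3x + 40y:
  (167/9, 0) → P = 167/3
  (17, 0) → P = 51
  (91/5, 8/5) → P = 593/5
  (17, 4) → P = 211

At the optimal vertex, 6x + 3y = 114 and x = 17.
Solving simultaneously gives x = 17, y = 4.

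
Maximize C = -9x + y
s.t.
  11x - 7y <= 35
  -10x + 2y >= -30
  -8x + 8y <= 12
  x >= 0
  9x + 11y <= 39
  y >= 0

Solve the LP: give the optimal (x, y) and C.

x = 0, y = 3/2, maximum C = 3/2

Extreme points and C = -9x + y:
  (51/16, 15/16) → C = -111/4
  (3, 0) → C = -27
  (0, 3/2) → C = 3/2
  (9/8, 21/8) → C = -15/2
  (0, 0) → C = 0

The binding constraints are -8x + 8y = 12 and x = 0.
Solving simultaneously gives x = 0, y = 3/2.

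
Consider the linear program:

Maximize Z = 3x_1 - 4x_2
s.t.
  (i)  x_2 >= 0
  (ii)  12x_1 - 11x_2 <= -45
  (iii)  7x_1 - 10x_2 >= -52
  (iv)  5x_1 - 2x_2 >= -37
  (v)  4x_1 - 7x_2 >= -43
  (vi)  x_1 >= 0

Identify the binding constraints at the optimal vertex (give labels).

(ii) and (vi)

Extreme points and Z = 3x_1 - 4x_2:
  (122/43, 309/43) → Z = -870/43
  (0, 45/11) → Z = -180/11
  (0, 26/5) → Z = -104/5

The maximum is at (0, 45/11). Substituting into each constraint, equality holds for (ii) and (vi); the remaining constraints have slack.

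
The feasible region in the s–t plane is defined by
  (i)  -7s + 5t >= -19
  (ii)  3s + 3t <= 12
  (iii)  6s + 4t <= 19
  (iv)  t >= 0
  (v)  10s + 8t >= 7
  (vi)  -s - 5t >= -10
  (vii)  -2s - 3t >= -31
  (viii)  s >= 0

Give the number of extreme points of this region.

The feasible vertices (each the meet of two boundaries and inside every other half-plane) are:
  (171/58, 19/58)
  (19/7, 0)
  (55/26, 41/26)
  (7/10, 0)
  (0, 7/8)
  (0, 2)

6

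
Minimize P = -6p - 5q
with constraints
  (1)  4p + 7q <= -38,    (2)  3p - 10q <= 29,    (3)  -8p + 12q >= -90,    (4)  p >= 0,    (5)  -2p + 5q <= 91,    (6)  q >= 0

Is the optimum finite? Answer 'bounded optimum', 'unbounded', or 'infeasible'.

The boundaries 4p + 7q = -38 and -2p + 5q = 91 meet at (-827/34, 144/17), but that point violates p ≥ 0. Every candidate vertex is excluded by some other constraint, so the feasible region is empty.

infeasible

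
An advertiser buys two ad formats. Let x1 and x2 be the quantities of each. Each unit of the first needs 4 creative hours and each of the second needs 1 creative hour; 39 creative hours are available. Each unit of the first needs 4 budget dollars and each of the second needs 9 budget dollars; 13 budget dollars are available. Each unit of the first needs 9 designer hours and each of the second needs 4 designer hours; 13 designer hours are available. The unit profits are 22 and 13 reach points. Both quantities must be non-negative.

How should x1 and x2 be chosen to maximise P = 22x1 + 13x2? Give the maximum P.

x1 = 1, x2 = 1, maximum P = 35

Corner points and P = 22x1 + 13x2:
  (0, 0) → P = 0
  (0, 13/9) → P = 169/9
  (13/9, 0) → P = 286/9
  (1, 1) → P = 35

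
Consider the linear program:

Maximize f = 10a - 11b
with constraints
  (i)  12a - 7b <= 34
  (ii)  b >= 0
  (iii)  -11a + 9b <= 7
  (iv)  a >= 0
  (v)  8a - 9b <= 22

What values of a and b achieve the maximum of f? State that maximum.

Vertices and f = 10a - 11b:
  (355/31, 458/31) → f = -48
  (38/13, 2/13) → f = 358/13
  (0, 0) → f = 0
  (11/4, 0) → f = 55/2
  (0, 7/9) → f = -77/9

The binding constraints are 12a - 7b = 34 and 8a - 9b = 22.
Solving simultaneously gives a = 38/13, b = 2/13.

a = 38/13, b = 2/13, maximum f = 358/13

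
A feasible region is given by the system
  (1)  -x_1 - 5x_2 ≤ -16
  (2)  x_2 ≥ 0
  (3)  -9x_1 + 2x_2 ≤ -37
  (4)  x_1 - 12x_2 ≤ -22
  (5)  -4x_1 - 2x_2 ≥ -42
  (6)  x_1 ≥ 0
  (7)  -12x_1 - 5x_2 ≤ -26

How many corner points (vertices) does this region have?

The feasible vertices (each the meet of two boundaries and inside every other half-plane) are:
  (217/47, 107/47)
  (82/17, 38/17)
  (79/13, 115/13)
  (46/5, 13/5)

4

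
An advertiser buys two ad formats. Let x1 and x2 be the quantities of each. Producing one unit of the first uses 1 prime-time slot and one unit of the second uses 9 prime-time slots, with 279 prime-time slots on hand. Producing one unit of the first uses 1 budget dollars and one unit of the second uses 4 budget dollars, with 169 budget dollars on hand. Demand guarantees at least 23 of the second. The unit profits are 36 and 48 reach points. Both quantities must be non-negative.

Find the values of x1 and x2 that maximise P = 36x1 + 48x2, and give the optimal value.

x1 = 72, x2 = 23, maximum P = 3696

Corner points and P = 36x1 + 48x2:
  (0, 31) → P = 1488
  (0, 23) → P = 1104
  (72, 23) → P = 3696

The optimum lies where x1 + 9x2 = 279 and x2 = 23.
Solving simultaneously gives x1 = 72, x2 = 23.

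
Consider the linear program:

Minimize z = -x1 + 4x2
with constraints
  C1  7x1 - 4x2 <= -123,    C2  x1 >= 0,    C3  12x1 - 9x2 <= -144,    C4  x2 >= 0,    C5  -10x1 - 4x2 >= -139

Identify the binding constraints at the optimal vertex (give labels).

Vertices and z = -x1 + 4x2:
  (0, 123/4) → z = 123
  (16/17, 2203/68) → z = 2187/17
  (0, 139/4) → z = 139

The minimum is at (0, 123/4). Substituting into each constraint, equality holds for C1 and C2; the remaining constraints have slack.

C1 and C2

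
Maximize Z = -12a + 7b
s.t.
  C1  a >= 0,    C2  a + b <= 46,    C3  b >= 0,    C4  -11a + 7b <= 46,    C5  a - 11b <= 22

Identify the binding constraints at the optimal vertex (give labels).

Feasible corners and Z = -12a + 7b:
  (0, 0) → Z = 0
  (0, 46/7) → Z = 46
  (46/3, 92/3) → Z = 92/3
  (44, 2) → Z = -514
  (22, 0) → Z = -264

The maximum is at (0, 46/7). Substituting into each constraint, equality holds for C1 and C4; the remaining constraints have slack.

C1 and C4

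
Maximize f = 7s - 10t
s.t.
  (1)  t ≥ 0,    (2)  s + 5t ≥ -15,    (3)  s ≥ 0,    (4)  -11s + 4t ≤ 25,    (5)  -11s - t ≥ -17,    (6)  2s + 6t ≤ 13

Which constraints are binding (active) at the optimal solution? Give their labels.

(1) and (5)

Corner points and f = 7s - 10t:
  (0, 0) → f = 0
  (17/11, 0) → f = 119/11
  (0, 13/6) → f = -65/3
  (89/64, 109/64) → f = -467/64

The maximum is at (17/11, 0). Substituting into each constraint, equality holds for (1) and (5); the remaining constraints have slack.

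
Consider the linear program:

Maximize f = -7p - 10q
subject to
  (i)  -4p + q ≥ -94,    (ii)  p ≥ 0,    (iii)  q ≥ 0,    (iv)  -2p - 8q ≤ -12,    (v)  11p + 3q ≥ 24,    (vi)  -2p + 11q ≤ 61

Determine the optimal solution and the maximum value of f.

p = 78/41, q = 42/41, maximum f = -966/41

Feasible corners and f = -7p - 10q:
  (47/2, 0) → f = -329/2
  (365/14, 72/7) → f = -3995/14
  (6, 0) → f = -42
  (78/41, 42/41) → f = -966/41
  (81/127, 719/127) → f = -7757/127

The binding constraints are -2p - 8q = -12 and 11p + 3q = 24.
Solving simultaneously gives p = 78/41, q = 42/41.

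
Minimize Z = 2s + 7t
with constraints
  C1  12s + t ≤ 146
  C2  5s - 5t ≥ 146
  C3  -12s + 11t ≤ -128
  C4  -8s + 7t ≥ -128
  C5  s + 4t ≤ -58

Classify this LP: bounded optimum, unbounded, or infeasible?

From the feasible point (-966/5, -1112/5), moving in the direction (-11, -12) keeps every constraint satisfied while Z decreases without bound.

unbounded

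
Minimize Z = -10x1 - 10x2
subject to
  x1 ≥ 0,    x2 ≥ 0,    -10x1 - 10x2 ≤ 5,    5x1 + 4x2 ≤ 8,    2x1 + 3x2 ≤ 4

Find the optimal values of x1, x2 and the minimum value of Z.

x1 = 8/7, x2 = 4/7, minimum Z = -120/7

Corner points and Z = -10x1 - 10x2:
  (0, 0) → Z = 0
  (0, 4/3) → Z = -40/3
  (8/5, 0) → Z = -16
  (8/7, 4/7) → Z = -120/7

The binding constraints are 5x1 + 4x2 = 8 and 2x1 + 3x2 = 4.
Solving simultaneously gives x1 = 8/7, x2 = 4/7.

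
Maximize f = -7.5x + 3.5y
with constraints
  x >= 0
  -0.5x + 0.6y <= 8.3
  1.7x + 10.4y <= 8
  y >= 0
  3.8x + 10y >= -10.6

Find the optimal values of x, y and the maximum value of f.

Feasible corners and f = -7.5x + 3.5y:
  (0, 10/13) → f = 35/13
  (0, 0) → f = 0
  (80/17, 0) → f = -600/17

The optimum lies where x = 0 and 1.7x + 10.4y = 8.
Solving simultaneously gives x = 0, y = 10/13.

x = 0, y = 10/13, maximum f = 35/13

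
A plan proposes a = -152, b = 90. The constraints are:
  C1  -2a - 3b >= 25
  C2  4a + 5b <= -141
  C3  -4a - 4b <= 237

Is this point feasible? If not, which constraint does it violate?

not feasible — violates C3

Constraint C3: -4a - 4b = 248, which is not ≤ 237. All other constraints are satisfied.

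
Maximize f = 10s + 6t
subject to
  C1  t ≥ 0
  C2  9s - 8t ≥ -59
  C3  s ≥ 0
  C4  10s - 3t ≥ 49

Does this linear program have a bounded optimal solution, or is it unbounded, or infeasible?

From the feasible point (49/10, 0), moving in the direction (8, 9) keeps every constraint satisfied while f increases without bound.

unbounded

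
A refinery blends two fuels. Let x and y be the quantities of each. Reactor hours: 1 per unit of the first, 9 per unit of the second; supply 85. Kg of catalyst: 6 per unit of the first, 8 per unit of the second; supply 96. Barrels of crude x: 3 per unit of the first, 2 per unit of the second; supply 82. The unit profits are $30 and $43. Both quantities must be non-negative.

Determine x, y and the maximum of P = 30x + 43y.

x = 4, y = 9, maximum P = 507

Feasible corners and P = 30x + 43y:
  (0, 0) → P = 0
  (0, 85/9) → P = 3655/9
  (16, 0) → P = 480
  (4, 9) → P = 507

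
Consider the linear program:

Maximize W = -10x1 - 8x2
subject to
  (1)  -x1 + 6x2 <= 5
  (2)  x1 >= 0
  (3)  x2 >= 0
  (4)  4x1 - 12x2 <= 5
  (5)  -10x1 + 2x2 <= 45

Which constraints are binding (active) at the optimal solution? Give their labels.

Vertices and W = -10x1 - 8x2:
  (0, 5/6) → W = -20/3
  (15/2, 25/12) → W = -275/3
  (0, 0) → W = 0
  (5/4, 0) → W = -25/2

The maximum is at (0, 0). Substituting into each constraint, equality holds for (2) and (3); the remaining constraints have slack.

(2) and (3)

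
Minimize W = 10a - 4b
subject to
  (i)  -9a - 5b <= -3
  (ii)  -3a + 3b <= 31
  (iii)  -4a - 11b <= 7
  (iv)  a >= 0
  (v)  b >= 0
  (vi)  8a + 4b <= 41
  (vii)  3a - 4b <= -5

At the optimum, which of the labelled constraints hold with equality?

Vertices and W = 10a - 4b:
  (0, 41/4) → W = -41
  (0, 5/4) → W = -5
  (36/11, 163/44) → W = 197/11

The minimum is at (0, 41/4). Substituting into each constraint, equality holds for (iv) and (vi); the remaining constraints have slack.

(iv) and (vi)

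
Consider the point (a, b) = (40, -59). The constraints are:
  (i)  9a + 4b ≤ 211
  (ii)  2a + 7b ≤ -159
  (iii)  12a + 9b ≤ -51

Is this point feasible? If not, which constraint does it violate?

(i): 124 ≤ 211 ✓
(ii): -333 ≤ -159 ✓
(iii): -51 ≤ -51 ✓

feasible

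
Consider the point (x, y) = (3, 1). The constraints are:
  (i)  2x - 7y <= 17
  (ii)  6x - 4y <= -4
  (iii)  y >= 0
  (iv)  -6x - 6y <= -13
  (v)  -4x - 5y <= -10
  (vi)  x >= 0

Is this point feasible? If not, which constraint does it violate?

not feasible — violates (ii)

Constraint (ii): 6x - 4y = 14, which is not ≤ -4. All other constraints are satisfied.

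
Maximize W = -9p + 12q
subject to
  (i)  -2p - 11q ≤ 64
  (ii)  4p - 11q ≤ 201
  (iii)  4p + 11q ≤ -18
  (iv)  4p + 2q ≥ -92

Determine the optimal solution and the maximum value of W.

Extreme points and W = -9p + 12q:
  (137/6, -329/33) → W = -7153/22
  (-221/10, -9/5) → W = 1773/10
  (183/8, -219/22) → W = -28629/88
  (-244/9, 74/9) → W = 1028/3

p = -244/9, q = 74/9, maximum W = 1028/3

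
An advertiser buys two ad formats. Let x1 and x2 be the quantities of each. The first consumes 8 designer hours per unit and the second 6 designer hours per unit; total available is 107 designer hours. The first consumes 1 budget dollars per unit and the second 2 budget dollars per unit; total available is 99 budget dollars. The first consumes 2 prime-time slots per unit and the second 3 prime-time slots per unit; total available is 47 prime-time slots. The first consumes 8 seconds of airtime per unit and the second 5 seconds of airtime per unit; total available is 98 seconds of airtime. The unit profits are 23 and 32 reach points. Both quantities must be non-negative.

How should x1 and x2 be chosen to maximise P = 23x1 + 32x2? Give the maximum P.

The optimum lies where 8x1 + 6x2 = 107 and 2x1 + 3x2 = 47.
Solving simultaneously gives x1 = 13/4, x2 = 27/2.

x1 = 13/4, x2 = 27/2, maximum P = 2027/4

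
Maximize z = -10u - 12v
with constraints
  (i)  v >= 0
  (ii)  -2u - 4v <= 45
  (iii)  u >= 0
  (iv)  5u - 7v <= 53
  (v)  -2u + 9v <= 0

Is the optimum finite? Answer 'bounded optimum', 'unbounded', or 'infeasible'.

bounded optimum

Feasible corners and z = -10u - 12v:
  (0, 0) → z = 0
  (53/5, 0) → z = -106
  (477/31, 106/31) → z = -6042/31
The feasible region has finitely many vertices and no improving ray; the maximum is 0 at (0, 0).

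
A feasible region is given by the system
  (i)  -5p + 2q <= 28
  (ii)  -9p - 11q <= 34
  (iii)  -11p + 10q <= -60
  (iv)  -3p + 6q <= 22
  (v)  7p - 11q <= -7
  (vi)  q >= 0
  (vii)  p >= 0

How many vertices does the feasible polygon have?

Pairwise boundary intersections that survive every other constraint:
  (145/9, 211/18)
  (730/51, 497/51)
  (200/9, 133/9)

3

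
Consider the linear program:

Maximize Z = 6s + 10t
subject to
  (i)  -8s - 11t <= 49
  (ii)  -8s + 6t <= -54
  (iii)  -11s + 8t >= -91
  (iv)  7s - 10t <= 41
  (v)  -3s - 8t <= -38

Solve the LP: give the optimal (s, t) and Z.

s = 57, t = 67, maximum Z = 1012

Feasible corners and Z = 6s + 10t:
  (57, 67) → Z = 1012
  (330/41, 71/41) → Z = 2690/41
  (97/9, 31/9) → Z = 892/9
  (354/43, 143/86) → Z = 2839/43

At the optimal vertex, -8s + 6t = -54 and -11s + 8t = -91.
Solving simultaneously gives s = 57, t = 67.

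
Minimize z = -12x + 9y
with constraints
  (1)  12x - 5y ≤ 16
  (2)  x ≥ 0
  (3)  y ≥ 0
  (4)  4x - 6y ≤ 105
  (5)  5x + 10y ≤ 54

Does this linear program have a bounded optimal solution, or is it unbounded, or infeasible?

Corner points and z = -12x + 9y:
  (4/3, 0) → z = -16
  (86/29, 568/145) → z = -48/145
  (0, 0) → z = 0
  (0, 27/5) → z = 243/5
The feasible region has finitely many vertices and no improving ray; the minimum is -16 at (4/3, 0).

bounded optimum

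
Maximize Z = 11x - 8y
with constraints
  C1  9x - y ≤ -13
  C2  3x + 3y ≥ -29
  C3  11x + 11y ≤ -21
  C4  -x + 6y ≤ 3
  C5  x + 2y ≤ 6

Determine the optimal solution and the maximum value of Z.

x = -34/15, y = -37/5, maximum Z = 514/15

Vertices and Z = 11x - 8y:
  (-34/15, -37/5) → Z = 514/15
  (-82/55, -23/55) → Z = -718/55
  (-61/7, -20/21) → Z = -1853/21
  (-159/77, 12/77) → Z = -1845/77

The binding constraints are 9x - y = -13 and 3x + 3y = -29.
Solving simultaneously gives x = -34/15, y = -37/5.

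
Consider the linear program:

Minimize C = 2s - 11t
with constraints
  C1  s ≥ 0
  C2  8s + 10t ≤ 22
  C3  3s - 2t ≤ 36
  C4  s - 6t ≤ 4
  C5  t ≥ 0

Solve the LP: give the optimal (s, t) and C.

s = 0, t = 11/5, minimum C = -121/5

Vertices and C = 2s - 11t:
  (0, 11/5) → C = -121/5
  (0, 0) → C = 0
  (11/4, 0) → C = 11/2

The binding constraints are s = 0 and 8s + 10t = 22.
Solving simultaneously gives s = 0, t = 11/5.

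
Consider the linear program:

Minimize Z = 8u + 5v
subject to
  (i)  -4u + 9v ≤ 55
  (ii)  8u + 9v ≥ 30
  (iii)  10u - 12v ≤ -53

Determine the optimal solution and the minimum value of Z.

Vertices and Z = 8u + 5v:
  (-25/12, 140/27) → Z = 250/27
  (61/14, 169/21) → Z = 1577/21
  (-39/62, 362/93) → Z = 1342/93

The optimum lies where -4u + 9v = 55 and 8u + 9v = 30.
Solving simultaneously gives u = -25/12, v = 140/27.

u = -25/12, v = 140/27, minimum Z = 250/27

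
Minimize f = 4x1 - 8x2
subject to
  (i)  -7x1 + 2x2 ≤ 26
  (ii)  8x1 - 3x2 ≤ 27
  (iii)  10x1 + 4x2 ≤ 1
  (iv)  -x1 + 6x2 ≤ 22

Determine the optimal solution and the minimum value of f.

x1 = -14/5, x2 = 16/5, minimum f = -184/5

At the optimal vertex, -7x1 + 2x2 = 26 and -x1 + 6x2 = 22.
Solving simultaneously gives x1 = -14/5, x2 = 16/5.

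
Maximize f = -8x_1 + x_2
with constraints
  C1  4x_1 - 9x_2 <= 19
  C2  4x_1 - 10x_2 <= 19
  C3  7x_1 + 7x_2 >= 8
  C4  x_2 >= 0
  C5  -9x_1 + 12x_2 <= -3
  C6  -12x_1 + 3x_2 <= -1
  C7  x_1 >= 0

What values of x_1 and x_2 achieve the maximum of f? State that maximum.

x_1 = 39/49, x_2 = 17/49, maximum f = -295/49

Feasible corners and f = -8x_1 + x_2:
  (19/4, 0) → f = -38
  (8/7, 0) → f = -64/7
  (39/49, 17/49) → f = -295/49
The feasible region is unbounded (it extends along (4, 3), (9, 4)), but f strictly decreases along every unbounded feasible direction, so there is no improving ray and the maximum is attained at a vertex.

The binding constraints are 7x_1 + 7x_2 = 8 and -9x_1 + 12x_2 = -3.
Solving simultaneously gives x_1 = 39/49, x_2 = 17/49.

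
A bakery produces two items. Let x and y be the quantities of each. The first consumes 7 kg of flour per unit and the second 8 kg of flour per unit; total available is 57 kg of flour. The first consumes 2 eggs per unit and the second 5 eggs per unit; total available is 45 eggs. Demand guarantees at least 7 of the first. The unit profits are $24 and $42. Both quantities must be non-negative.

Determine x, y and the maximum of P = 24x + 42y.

Vertices and P = 24x + 42y:
  (57/7, 0) → P = 1368/7
  (7, 0) → P = 168
  (7, 1) → P = 210

The binding constraints are 7x + 8y = 57 and x = 7.
Solving simultaneously gives x = 7, y = 1.

x = 7, y = 1, maximum P = 210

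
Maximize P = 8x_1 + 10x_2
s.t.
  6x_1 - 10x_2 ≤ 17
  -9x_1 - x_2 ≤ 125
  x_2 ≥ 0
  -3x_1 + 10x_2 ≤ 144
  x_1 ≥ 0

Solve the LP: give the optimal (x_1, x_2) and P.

x_1 = 161/3, x_2 = 61/2, maximum P = 2203/3

Vertices and P = 8x_1 + 10x_2:
  (17/6, 0) → P = 68/3
  (161/3, 61/2) → P = 2203/3
  (0, 0) → P = 0
  (0, 72/5) → P = 144

At the optimal vertex, 6x_1 - 10x_2 = 17 and -3x_1 + 10x_2 = 144.
Solving simultaneously gives x_1 = 161/3, x_2 = 61/2.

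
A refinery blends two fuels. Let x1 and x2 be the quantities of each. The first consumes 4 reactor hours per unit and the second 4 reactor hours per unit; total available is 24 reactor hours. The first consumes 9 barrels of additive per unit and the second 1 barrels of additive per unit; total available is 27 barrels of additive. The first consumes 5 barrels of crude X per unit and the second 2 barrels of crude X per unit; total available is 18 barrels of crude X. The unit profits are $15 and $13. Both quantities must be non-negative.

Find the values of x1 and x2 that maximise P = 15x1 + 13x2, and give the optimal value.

x1 = 2, x2 = 4, maximum P = 82

Vertices and P = 15x1 + 13x2:
  (0, 0) → P = 0
  (0, 6) → P = 78
  (3, 0) → P = 45
  (2, 4) → P = 82
  (36/13, 27/13) → P = 891/13

The optimum lies where 4x1 + 4x2 = 24 and 5x1 + 2x2 = 18.
Solving simultaneously gives x1 = 2, x2 = 4.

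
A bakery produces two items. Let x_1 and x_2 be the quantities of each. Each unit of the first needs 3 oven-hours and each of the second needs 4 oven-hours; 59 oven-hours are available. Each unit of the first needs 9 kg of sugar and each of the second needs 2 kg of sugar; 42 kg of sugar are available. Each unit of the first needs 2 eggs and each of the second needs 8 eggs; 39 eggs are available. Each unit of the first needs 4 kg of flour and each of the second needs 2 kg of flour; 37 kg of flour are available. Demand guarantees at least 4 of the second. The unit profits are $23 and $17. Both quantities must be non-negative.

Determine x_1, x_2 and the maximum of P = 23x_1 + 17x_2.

Feasible corners and P = 23x_1 + 17x_2:
  (0, 39/8) → P = 663/8
  (0, 4) → P = 68
  (7/2, 4) → P = 297/2

The optimum lies where 2x_1 + 8x_2 = 39 and x_2 = 4.
Solving simultaneously gives x_1 = 7/2, x_2 = 4.

x_1 = 7/2, x_2 = 4, maximum P = 297/2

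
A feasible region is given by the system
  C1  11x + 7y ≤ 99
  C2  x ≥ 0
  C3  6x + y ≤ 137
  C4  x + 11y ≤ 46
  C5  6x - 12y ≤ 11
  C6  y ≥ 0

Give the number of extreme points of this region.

5

Intersecting each pair of boundary lines and keeping only the points that satisfy every inequality leaves:
  (767/114, 407/114)
  (1265/174, 473/174)
  (0, 46/11)
  (0, 0)
  (11/6, 0)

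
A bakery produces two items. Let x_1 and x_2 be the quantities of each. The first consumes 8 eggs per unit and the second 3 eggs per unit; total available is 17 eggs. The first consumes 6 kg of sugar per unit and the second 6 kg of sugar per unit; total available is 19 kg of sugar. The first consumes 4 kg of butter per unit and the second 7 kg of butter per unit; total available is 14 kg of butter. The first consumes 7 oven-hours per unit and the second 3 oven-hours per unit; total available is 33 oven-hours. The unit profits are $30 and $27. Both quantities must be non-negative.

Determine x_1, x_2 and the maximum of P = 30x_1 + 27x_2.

The optimum lies where 8x_1 + 3x_2 = 17 and 4x_1 + 7x_2 = 14.
Solving simultaneously gives x_1 = 7/4, x_2 = 1.

x_1 = 7/4, x_2 = 1, maximum P = 159/2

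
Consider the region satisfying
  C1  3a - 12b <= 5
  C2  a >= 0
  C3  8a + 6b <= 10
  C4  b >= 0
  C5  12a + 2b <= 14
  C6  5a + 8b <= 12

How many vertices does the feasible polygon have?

Intersecting each pair of boundary lines and keeping only the points that satisfy every inequality leaves:
  (0, 0)
  (0, 3/2)
  (8/7, 1/7)
  (4/17, 23/17)
  (7/6, 0)

5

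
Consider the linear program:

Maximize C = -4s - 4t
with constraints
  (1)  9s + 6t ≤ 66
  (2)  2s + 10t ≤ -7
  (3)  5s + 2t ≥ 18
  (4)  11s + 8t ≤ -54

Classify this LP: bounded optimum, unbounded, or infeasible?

From the feasible point (142, -202), moving in the direction (6, -9) keeps every constraint satisfied while C increases without bound.

unbounded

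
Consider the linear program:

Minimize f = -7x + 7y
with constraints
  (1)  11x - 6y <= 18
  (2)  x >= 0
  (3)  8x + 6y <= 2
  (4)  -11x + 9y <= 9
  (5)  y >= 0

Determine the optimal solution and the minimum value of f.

x = 1/4, y = 0, minimum f = -7/4

Feasible corners and f = -7x + 7y:
  (0, 1/3) → f = 7/3
  (0, 0) → f = 0
  (1/4, 0) → f = -7/4

The binding constraints are 8x + 6y = 2 and y = 0.
Solving simultaneously gives x = 1/4, y = 0.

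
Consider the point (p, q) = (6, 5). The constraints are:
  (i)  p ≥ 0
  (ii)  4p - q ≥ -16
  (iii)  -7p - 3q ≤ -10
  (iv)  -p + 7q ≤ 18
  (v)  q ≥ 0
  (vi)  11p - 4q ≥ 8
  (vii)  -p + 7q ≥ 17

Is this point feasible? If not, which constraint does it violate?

Constraint (iv): -p + 7q = 29, which is not ≤ 18. All other constraints are satisfied.

not feasible — violates (iv)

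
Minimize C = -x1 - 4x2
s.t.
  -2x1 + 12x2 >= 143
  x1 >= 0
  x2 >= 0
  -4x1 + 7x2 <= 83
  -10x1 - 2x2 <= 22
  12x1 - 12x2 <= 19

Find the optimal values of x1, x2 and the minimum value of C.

x1 = 1129/36, x2 = 268/9, minimum C = -5417/36

Corner points and C = -x1 - 4x2:
  (5/34, 203/17) → C = -1629/34
  (81/5, 877/60) → C = -224/3
  (1129/36, 268/9) → C = -5417/36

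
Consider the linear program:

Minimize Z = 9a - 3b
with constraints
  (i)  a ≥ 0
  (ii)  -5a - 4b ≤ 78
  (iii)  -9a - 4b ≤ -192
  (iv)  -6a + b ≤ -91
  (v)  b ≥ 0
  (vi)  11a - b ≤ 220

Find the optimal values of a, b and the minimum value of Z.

a = 129/5, b = 319/5, minimum Z = 204/5

Feasible corners and Z = 9a - 3b:
  (556/33, 111/11) → Z = 1335/11
  (1072/53, 132/53) → Z = 9252/53
  (129/5, 319/5) → Z = 204/5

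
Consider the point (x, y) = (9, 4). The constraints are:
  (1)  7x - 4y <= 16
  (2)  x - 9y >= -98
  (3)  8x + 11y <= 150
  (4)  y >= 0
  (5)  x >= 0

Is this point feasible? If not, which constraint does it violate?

not feasible — violates (1)

Constraint (1): 7x - 4y = 47, which is not ≤ 16. All other constraints are satisfied.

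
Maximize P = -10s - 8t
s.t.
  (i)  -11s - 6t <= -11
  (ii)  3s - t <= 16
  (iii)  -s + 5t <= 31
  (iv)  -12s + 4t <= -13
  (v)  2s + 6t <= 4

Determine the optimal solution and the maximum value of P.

s = 107/29, t = -143/29, maximum P = 74/29

Corner points and P = -10s - 8t:
  (107/29, -143/29) → P = 74/29
  (61/58, -11/116) → P = -283/29
  (5, -1) → P = -42
  (47/40, 11/40) → P = -279/20

The optimum lies where -11s - 6t = -11 and 3s - t = 16.
Solving simultaneously gives s = 107/29, t = -143/29.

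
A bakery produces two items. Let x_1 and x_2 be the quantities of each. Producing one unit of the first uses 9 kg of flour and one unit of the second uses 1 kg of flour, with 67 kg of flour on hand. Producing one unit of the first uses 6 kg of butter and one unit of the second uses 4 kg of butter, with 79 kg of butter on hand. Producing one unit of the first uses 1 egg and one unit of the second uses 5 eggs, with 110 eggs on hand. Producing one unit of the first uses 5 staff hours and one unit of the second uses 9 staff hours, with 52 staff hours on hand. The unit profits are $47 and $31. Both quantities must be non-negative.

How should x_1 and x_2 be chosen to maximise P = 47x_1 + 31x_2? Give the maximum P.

x_1 = 29/4, x_2 = 7/4, maximum P = 395

Corner points and P = 47x_1 + 31x_2:
  (0, 0) → P = 0
  (0, 52/9) → P = 1612/9
  (67/9, 0) → P = 3149/9
  (29/4, 7/4) → P = 395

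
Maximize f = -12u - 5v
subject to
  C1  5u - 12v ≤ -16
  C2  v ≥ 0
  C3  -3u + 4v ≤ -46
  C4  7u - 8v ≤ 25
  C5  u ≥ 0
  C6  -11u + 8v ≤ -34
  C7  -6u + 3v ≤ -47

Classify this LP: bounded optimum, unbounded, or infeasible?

The boundaries 5u - 12v = -16 and -3u + 4v = -46 meet at (77/2, 139/8), but that point violates 7u - 8v ≤ 25. Every candidate vertex is excluded by some other constraint, so the feasible region is empty.

infeasible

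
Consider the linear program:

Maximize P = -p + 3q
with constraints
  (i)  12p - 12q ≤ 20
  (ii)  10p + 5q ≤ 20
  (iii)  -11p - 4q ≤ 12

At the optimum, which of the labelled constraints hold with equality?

(ii) and (iii)

Vertices and P = -p + 3q:
  (17/9, 2/9) → P = -11/9
  (-16/45, -91/45) → P = -257/45
  (-28/3, 68/3) → P = 232/3

The maximum is at (-28/3, 68/3). Substituting into each constraint, equality holds for (ii) and (iii); the remaining constraints have slack.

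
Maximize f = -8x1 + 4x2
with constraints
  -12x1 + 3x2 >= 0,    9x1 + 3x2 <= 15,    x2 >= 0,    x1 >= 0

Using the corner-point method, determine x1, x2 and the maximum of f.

x1 = 0, x2 = 5, maximum f = 20

Extreme points and f = -8x1 + 4x2:
  (5/7, 20/7) → f = 40/7
  (0, 0) → f = 0
  (0, 5) → f = 20

At the optimal vertex, 9x1 + 3x2 = 15 and x1 = 0.
Solving simultaneously gives x1 = 0, x2 = 5.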